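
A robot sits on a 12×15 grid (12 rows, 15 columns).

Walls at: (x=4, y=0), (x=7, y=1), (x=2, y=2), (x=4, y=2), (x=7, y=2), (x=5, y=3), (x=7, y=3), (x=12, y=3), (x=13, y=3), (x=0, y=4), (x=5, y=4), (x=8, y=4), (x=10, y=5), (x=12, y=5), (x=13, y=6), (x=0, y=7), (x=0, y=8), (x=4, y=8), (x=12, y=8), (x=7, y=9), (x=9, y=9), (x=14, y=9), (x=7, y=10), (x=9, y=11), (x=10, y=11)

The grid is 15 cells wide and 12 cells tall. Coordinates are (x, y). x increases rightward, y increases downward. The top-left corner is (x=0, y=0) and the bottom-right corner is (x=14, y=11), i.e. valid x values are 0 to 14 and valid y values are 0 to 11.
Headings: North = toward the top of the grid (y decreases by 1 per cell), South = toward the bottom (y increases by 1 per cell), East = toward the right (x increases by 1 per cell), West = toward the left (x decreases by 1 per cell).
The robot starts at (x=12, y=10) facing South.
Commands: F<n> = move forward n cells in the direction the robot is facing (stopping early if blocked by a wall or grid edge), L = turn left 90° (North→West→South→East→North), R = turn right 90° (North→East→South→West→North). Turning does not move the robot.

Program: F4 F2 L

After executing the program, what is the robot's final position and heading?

Answer: Final position: (x=12, y=11), facing East

Derivation:
Start: (x=12, y=10), facing South
  F4: move forward 1/4 (blocked), now at (x=12, y=11)
  F2: move forward 0/2 (blocked), now at (x=12, y=11)
  L: turn left, now facing East
Final: (x=12, y=11), facing East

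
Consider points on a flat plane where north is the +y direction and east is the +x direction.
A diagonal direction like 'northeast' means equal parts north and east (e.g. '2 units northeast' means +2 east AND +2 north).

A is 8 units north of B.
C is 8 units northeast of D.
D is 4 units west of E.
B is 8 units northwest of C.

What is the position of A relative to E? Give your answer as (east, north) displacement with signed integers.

Answer: A is at (east=-4, north=24) relative to E.

Derivation:
Place E at the origin (east=0, north=0).
  D is 4 units west of E: delta (east=-4, north=+0); D at (east=-4, north=0).
  C is 8 units northeast of D: delta (east=+8, north=+8); C at (east=4, north=8).
  B is 8 units northwest of C: delta (east=-8, north=+8); B at (east=-4, north=16).
  A is 8 units north of B: delta (east=+0, north=+8); A at (east=-4, north=24).
Therefore A relative to E: (east=-4, north=24).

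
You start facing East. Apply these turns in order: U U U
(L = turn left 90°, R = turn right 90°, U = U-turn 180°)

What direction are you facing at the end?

Answer: Final heading: West

Derivation:
Start: East
  U (U-turn (180°)) -> West
  U (U-turn (180°)) -> East
  U (U-turn (180°)) -> West
Final: West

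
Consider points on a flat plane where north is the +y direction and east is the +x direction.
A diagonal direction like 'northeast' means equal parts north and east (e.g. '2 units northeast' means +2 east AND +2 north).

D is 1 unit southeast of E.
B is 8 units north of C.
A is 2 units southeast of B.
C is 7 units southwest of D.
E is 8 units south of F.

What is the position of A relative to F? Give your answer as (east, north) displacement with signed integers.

Place F at the origin (east=0, north=0).
  E is 8 units south of F: delta (east=+0, north=-8); E at (east=0, north=-8).
  D is 1 unit southeast of E: delta (east=+1, north=-1); D at (east=1, north=-9).
  C is 7 units southwest of D: delta (east=-7, north=-7); C at (east=-6, north=-16).
  B is 8 units north of C: delta (east=+0, north=+8); B at (east=-6, north=-8).
  A is 2 units southeast of B: delta (east=+2, north=-2); A at (east=-4, north=-10).
Therefore A relative to F: (east=-4, north=-10).

Answer: A is at (east=-4, north=-10) relative to F.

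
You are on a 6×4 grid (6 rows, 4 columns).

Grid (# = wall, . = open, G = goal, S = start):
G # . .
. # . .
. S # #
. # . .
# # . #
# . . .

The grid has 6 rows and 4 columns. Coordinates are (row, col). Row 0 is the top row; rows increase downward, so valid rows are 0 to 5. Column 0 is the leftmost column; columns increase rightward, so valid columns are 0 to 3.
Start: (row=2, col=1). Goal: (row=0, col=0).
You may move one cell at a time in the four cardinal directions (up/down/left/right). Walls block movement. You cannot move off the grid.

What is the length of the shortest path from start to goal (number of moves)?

Answer: Shortest path length: 3

Derivation:
BFS from (row=2, col=1) until reaching (row=0, col=0):
  Distance 0: (row=2, col=1)
  Distance 1: (row=2, col=0)
  Distance 2: (row=1, col=0), (row=3, col=0)
  Distance 3: (row=0, col=0)  <- goal reached here
One shortest path (3 moves): (row=2, col=1) -> (row=2, col=0) -> (row=1, col=0) -> (row=0, col=0)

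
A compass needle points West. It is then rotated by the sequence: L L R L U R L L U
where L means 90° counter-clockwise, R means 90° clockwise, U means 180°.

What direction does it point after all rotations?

Start: West
  L (left (90° counter-clockwise)) -> South
  L (left (90° counter-clockwise)) -> East
  R (right (90° clockwise)) -> South
  L (left (90° counter-clockwise)) -> East
  U (U-turn (180°)) -> West
  R (right (90° clockwise)) -> North
  L (left (90° counter-clockwise)) -> West
  L (left (90° counter-clockwise)) -> South
  U (U-turn (180°)) -> North
Final: North

Answer: Final heading: North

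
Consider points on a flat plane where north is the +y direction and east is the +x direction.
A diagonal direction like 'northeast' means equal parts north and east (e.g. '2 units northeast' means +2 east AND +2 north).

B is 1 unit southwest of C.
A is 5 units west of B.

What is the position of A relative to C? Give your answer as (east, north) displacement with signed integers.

Place C at the origin (east=0, north=0).
  B is 1 unit southwest of C: delta (east=-1, north=-1); B at (east=-1, north=-1).
  A is 5 units west of B: delta (east=-5, north=+0); A at (east=-6, north=-1).
Therefore A relative to C: (east=-6, north=-1).

Answer: A is at (east=-6, north=-1) relative to C.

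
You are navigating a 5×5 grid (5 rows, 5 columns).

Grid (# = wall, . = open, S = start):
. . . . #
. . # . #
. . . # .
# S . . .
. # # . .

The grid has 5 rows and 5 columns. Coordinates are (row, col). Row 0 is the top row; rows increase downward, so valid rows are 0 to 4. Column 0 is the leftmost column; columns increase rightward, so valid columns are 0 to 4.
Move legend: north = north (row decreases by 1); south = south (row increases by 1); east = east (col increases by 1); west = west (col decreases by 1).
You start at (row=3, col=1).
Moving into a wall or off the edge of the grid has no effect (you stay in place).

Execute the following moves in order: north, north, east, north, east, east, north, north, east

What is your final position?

Start: (row=3, col=1)
  north (north): (row=3, col=1) -> (row=2, col=1)
  north (north): (row=2, col=1) -> (row=1, col=1)
  east (east): blocked, stay at (row=1, col=1)
  north (north): (row=1, col=1) -> (row=0, col=1)
  east (east): (row=0, col=1) -> (row=0, col=2)
  east (east): (row=0, col=2) -> (row=0, col=3)
  north (north): blocked, stay at (row=0, col=3)
  north (north): blocked, stay at (row=0, col=3)
  east (east): blocked, stay at (row=0, col=3)
Final: (row=0, col=3)

Answer: Final position: (row=0, col=3)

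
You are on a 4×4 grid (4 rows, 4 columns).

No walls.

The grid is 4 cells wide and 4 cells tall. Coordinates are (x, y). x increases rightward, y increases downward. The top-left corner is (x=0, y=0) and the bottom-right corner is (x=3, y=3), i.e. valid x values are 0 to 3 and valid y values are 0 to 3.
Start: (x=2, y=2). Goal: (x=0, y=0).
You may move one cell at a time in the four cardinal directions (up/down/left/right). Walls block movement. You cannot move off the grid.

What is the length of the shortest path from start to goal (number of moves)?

Answer: Shortest path length: 4

Derivation:
BFS from (x=2, y=2) until reaching (x=0, y=0):
  Distance 0: (x=2, y=2)
  Distance 1: (x=2, y=1), (x=1, y=2), (x=3, y=2), (x=2, y=3)
  Distance 2: (x=2, y=0), (x=1, y=1), (x=3, y=1), (x=0, y=2), (x=1, y=3), (x=3, y=3)
  Distance 3: (x=1, y=0), (x=3, y=0), (x=0, y=1), (x=0, y=3)
  Distance 4: (x=0, y=0)  <- goal reached here
One shortest path (4 moves): (x=2, y=2) -> (x=1, y=2) -> (x=0, y=2) -> (x=0, y=1) -> (x=0, y=0)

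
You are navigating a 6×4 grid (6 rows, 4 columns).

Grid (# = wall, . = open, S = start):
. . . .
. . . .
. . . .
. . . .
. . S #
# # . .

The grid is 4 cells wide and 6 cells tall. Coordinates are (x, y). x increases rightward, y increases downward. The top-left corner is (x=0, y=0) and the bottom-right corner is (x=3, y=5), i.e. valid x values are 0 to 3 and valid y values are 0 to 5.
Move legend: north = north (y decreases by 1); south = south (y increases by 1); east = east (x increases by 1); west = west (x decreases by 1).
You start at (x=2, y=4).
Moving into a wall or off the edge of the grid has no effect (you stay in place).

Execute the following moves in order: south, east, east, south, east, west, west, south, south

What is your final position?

Start: (x=2, y=4)
  south (south): (x=2, y=4) -> (x=2, y=5)
  east (east): (x=2, y=5) -> (x=3, y=5)
  east (east): blocked, stay at (x=3, y=5)
  south (south): blocked, stay at (x=3, y=5)
  east (east): blocked, stay at (x=3, y=5)
  west (west): (x=3, y=5) -> (x=2, y=5)
  west (west): blocked, stay at (x=2, y=5)
  south (south): blocked, stay at (x=2, y=5)
  south (south): blocked, stay at (x=2, y=5)
Final: (x=2, y=5)

Answer: Final position: (x=2, y=5)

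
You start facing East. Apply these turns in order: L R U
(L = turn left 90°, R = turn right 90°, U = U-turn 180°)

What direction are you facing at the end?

Start: East
  L (left (90° counter-clockwise)) -> North
  R (right (90° clockwise)) -> East
  U (U-turn (180°)) -> West
Final: West

Answer: Final heading: West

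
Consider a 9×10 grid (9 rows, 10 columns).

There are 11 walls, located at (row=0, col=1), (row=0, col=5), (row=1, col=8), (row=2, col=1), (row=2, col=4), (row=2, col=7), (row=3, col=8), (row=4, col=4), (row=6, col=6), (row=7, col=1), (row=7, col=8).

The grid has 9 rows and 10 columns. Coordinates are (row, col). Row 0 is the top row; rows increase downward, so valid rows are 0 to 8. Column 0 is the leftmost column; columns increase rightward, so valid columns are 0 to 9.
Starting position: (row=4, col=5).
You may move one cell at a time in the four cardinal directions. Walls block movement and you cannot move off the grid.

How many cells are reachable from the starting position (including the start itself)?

Answer: Reachable cells: 79

Derivation:
BFS flood-fill from (row=4, col=5):
  Distance 0: (row=4, col=5)
  Distance 1: (row=3, col=5), (row=4, col=6), (row=5, col=5)
  Distance 2: (row=2, col=5), (row=3, col=4), (row=3, col=6), (row=4, col=7), (row=5, col=4), (row=5, col=6), (row=6, col=5)
  Distance 3: (row=1, col=5), (row=2, col=6), (row=3, col=3), (row=3, col=7), (row=4, col=8), (row=5, col=3), (row=5, col=7), (row=6, col=4), (row=7, col=5)
  Distance 4: (row=1, col=4), (row=1, col=6), (row=2, col=3), (row=3, col=2), (row=4, col=3), (row=4, col=9), (row=5, col=2), (row=5, col=8), (row=6, col=3), (row=6, col=7), (row=7, col=4), (row=7, col=6), (row=8, col=5)
  Distance 5: (row=0, col=4), (row=0, col=6), (row=1, col=3), (row=1, col=7), (row=2, col=2), (row=3, col=1), (row=3, col=9), (row=4, col=2), (row=5, col=1), (row=5, col=9), (row=6, col=2), (row=6, col=8), (row=7, col=3), (row=7, col=7), (row=8, col=4), (row=8, col=6)
  Distance 6: (row=0, col=3), (row=0, col=7), (row=1, col=2), (row=2, col=9), (row=3, col=0), (row=4, col=1), (row=5, col=0), (row=6, col=1), (row=6, col=9), (row=7, col=2), (row=8, col=3), (row=8, col=7)
  Distance 7: (row=0, col=2), (row=0, col=8), (row=1, col=1), (row=1, col=9), (row=2, col=0), (row=2, col=8), (row=4, col=0), (row=6, col=0), (row=7, col=9), (row=8, col=2), (row=8, col=8)
  Distance 8: (row=0, col=9), (row=1, col=0), (row=7, col=0), (row=8, col=1), (row=8, col=9)
  Distance 9: (row=0, col=0), (row=8, col=0)
Total reachable: 79 (grid has 79 open cells total)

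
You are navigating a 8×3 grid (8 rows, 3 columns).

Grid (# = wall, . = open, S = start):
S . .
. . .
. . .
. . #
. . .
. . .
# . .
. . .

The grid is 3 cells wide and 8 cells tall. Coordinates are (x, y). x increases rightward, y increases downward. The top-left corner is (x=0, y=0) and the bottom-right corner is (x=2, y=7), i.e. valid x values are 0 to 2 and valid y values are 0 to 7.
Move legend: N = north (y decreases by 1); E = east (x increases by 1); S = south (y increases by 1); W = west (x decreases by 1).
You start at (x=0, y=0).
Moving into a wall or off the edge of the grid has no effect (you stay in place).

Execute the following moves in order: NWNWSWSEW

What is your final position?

Answer: Final position: (x=0, y=2)

Derivation:
Start: (x=0, y=0)
  N (north): blocked, stay at (x=0, y=0)
  W (west): blocked, stay at (x=0, y=0)
  N (north): blocked, stay at (x=0, y=0)
  W (west): blocked, stay at (x=0, y=0)
  S (south): (x=0, y=0) -> (x=0, y=1)
  W (west): blocked, stay at (x=0, y=1)
  S (south): (x=0, y=1) -> (x=0, y=2)
  E (east): (x=0, y=2) -> (x=1, y=2)
  W (west): (x=1, y=2) -> (x=0, y=2)
Final: (x=0, y=2)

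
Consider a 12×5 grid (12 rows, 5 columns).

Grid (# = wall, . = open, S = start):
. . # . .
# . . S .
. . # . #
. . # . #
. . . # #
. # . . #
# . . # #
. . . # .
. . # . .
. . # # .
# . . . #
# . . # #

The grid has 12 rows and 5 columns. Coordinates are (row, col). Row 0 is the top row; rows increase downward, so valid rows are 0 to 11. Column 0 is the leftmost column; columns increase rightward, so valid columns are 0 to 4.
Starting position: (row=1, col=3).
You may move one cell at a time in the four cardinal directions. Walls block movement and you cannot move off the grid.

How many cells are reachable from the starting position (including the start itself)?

Answer: Reachable cells: 34

Derivation:
BFS flood-fill from (row=1, col=3):
  Distance 0: (row=1, col=3)
  Distance 1: (row=0, col=3), (row=1, col=2), (row=1, col=4), (row=2, col=3)
  Distance 2: (row=0, col=4), (row=1, col=1), (row=3, col=3)
  Distance 3: (row=0, col=1), (row=2, col=1)
  Distance 4: (row=0, col=0), (row=2, col=0), (row=3, col=1)
  Distance 5: (row=3, col=0), (row=4, col=1)
  Distance 6: (row=4, col=0), (row=4, col=2)
  Distance 7: (row=5, col=0), (row=5, col=2)
  Distance 8: (row=5, col=3), (row=6, col=2)
  Distance 9: (row=6, col=1), (row=7, col=2)
  Distance 10: (row=7, col=1)
  Distance 11: (row=7, col=0), (row=8, col=1)
  Distance 12: (row=8, col=0), (row=9, col=1)
  Distance 13: (row=9, col=0), (row=10, col=1)
  Distance 14: (row=10, col=2), (row=11, col=1)
  Distance 15: (row=10, col=3), (row=11, col=2)
Total reachable: 34 (grid has 38 open cells total)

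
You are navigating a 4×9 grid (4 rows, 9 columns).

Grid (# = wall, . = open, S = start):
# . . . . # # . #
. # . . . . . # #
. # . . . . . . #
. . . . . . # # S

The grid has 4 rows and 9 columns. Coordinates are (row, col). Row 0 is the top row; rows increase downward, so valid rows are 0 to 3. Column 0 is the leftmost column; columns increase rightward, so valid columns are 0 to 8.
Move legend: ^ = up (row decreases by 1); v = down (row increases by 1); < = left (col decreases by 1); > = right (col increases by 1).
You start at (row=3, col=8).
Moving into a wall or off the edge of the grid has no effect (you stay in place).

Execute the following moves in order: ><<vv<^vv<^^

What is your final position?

Start: (row=3, col=8)
  > (right): blocked, stay at (row=3, col=8)
  < (left): blocked, stay at (row=3, col=8)
  < (left): blocked, stay at (row=3, col=8)
  v (down): blocked, stay at (row=3, col=8)
  v (down): blocked, stay at (row=3, col=8)
  < (left): blocked, stay at (row=3, col=8)
  ^ (up): blocked, stay at (row=3, col=8)
  v (down): blocked, stay at (row=3, col=8)
  v (down): blocked, stay at (row=3, col=8)
  < (left): blocked, stay at (row=3, col=8)
  ^ (up): blocked, stay at (row=3, col=8)
  ^ (up): blocked, stay at (row=3, col=8)
Final: (row=3, col=8)

Answer: Final position: (row=3, col=8)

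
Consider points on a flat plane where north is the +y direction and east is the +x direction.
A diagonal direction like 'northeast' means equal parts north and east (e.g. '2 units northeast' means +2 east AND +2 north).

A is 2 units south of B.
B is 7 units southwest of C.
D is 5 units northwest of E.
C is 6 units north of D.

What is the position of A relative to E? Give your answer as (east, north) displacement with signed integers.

Answer: A is at (east=-12, north=2) relative to E.

Derivation:
Place E at the origin (east=0, north=0).
  D is 5 units northwest of E: delta (east=-5, north=+5); D at (east=-5, north=5).
  C is 6 units north of D: delta (east=+0, north=+6); C at (east=-5, north=11).
  B is 7 units southwest of C: delta (east=-7, north=-7); B at (east=-12, north=4).
  A is 2 units south of B: delta (east=+0, north=-2); A at (east=-12, north=2).
Therefore A relative to E: (east=-12, north=2).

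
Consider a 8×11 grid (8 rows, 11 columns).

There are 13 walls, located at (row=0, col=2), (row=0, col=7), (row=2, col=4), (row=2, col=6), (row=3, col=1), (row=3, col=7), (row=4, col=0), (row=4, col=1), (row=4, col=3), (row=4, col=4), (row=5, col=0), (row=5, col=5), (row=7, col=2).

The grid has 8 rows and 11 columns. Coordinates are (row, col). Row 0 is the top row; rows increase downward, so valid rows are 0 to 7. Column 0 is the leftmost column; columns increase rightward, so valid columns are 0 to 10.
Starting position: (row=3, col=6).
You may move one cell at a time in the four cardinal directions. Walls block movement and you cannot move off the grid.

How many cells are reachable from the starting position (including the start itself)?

BFS flood-fill from (row=3, col=6):
  Distance 0: (row=3, col=6)
  Distance 1: (row=3, col=5), (row=4, col=6)
  Distance 2: (row=2, col=5), (row=3, col=4), (row=4, col=5), (row=4, col=7), (row=5, col=6)
  Distance 3: (row=1, col=5), (row=3, col=3), (row=4, col=8), (row=5, col=7), (row=6, col=6)
  Distance 4: (row=0, col=5), (row=1, col=4), (row=1, col=6), (row=2, col=3), (row=3, col=2), (row=3, col=8), (row=4, col=9), (row=5, col=8), (row=6, col=5), (row=6, col=7), (row=7, col=6)
  Distance 5: (row=0, col=4), (row=0, col=6), (row=1, col=3), (row=1, col=7), (row=2, col=2), (row=2, col=8), (row=3, col=9), (row=4, col=2), (row=4, col=10), (row=5, col=9), (row=6, col=4), (row=6, col=8), (row=7, col=5), (row=7, col=7)
  Distance 6: (row=0, col=3), (row=1, col=2), (row=1, col=8), (row=2, col=1), (row=2, col=7), (row=2, col=9), (row=3, col=10), (row=5, col=2), (row=5, col=4), (row=5, col=10), (row=6, col=3), (row=6, col=9), (row=7, col=4), (row=7, col=8)
  Distance 7: (row=0, col=8), (row=1, col=1), (row=1, col=9), (row=2, col=0), (row=2, col=10), (row=5, col=1), (row=5, col=3), (row=6, col=2), (row=6, col=10), (row=7, col=3), (row=7, col=9)
  Distance 8: (row=0, col=1), (row=0, col=9), (row=1, col=0), (row=1, col=10), (row=3, col=0), (row=6, col=1), (row=7, col=10)
  Distance 9: (row=0, col=0), (row=0, col=10), (row=6, col=0), (row=7, col=1)
  Distance 10: (row=7, col=0)
Total reachable: 75 (grid has 75 open cells total)

Answer: Reachable cells: 75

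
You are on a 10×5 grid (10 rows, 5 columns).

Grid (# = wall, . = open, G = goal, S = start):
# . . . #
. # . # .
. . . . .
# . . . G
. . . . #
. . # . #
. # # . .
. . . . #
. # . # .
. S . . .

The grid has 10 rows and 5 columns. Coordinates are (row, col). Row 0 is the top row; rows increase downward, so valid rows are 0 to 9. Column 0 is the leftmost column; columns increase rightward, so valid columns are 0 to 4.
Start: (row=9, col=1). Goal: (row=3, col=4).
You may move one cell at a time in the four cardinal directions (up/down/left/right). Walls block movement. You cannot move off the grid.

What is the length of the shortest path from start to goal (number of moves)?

BFS from (row=9, col=1) until reaching (row=3, col=4):
  Distance 0: (row=9, col=1)
  Distance 1: (row=9, col=0), (row=9, col=2)
  Distance 2: (row=8, col=0), (row=8, col=2), (row=9, col=3)
  Distance 3: (row=7, col=0), (row=7, col=2), (row=9, col=4)
  Distance 4: (row=6, col=0), (row=7, col=1), (row=7, col=3), (row=8, col=4)
  Distance 5: (row=5, col=0), (row=6, col=3)
  Distance 6: (row=4, col=0), (row=5, col=1), (row=5, col=3), (row=6, col=4)
  Distance 7: (row=4, col=1), (row=4, col=3)
  Distance 8: (row=3, col=1), (row=3, col=3), (row=4, col=2)
  Distance 9: (row=2, col=1), (row=2, col=3), (row=3, col=2), (row=3, col=4)  <- goal reached here
One shortest path (9 moves): (row=9, col=1) -> (row=9, col=2) -> (row=8, col=2) -> (row=7, col=2) -> (row=7, col=3) -> (row=6, col=3) -> (row=5, col=3) -> (row=4, col=3) -> (row=3, col=3) -> (row=3, col=4)

Answer: Shortest path length: 9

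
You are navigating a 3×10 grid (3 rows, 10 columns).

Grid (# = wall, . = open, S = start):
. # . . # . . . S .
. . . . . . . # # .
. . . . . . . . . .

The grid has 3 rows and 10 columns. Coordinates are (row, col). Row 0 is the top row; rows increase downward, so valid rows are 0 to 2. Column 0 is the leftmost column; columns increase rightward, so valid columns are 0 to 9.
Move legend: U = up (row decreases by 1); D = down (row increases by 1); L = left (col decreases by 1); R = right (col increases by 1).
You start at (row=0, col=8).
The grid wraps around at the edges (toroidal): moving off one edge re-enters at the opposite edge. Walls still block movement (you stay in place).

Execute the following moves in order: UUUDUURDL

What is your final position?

Start: (row=0, col=8)
  U (up): (row=0, col=8) -> (row=2, col=8)
  U (up): blocked, stay at (row=2, col=8)
  U (up): blocked, stay at (row=2, col=8)
  D (down): (row=2, col=8) -> (row=0, col=8)
  U (up): (row=0, col=8) -> (row=2, col=8)
  U (up): blocked, stay at (row=2, col=8)
  R (right): (row=2, col=8) -> (row=2, col=9)
  D (down): (row=2, col=9) -> (row=0, col=9)
  L (left): (row=0, col=9) -> (row=0, col=8)
Final: (row=0, col=8)

Answer: Final position: (row=0, col=8)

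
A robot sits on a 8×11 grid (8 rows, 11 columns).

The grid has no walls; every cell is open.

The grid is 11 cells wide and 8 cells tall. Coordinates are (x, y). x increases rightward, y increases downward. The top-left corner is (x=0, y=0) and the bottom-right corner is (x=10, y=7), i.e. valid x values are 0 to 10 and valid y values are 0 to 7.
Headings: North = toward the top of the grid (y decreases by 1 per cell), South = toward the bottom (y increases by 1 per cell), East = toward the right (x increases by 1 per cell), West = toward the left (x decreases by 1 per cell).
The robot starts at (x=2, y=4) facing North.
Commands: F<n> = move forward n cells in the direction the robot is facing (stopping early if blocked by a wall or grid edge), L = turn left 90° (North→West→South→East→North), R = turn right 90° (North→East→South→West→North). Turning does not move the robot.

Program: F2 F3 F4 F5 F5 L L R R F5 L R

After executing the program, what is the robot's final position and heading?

Start: (x=2, y=4), facing North
  F2: move forward 2, now at (x=2, y=2)
  F3: move forward 2/3 (blocked), now at (x=2, y=0)
  F4: move forward 0/4 (blocked), now at (x=2, y=0)
  F5: move forward 0/5 (blocked), now at (x=2, y=0)
  F5: move forward 0/5 (blocked), now at (x=2, y=0)
  L: turn left, now facing West
  L: turn left, now facing South
  R: turn right, now facing West
  R: turn right, now facing North
  F5: move forward 0/5 (blocked), now at (x=2, y=0)
  L: turn left, now facing West
  R: turn right, now facing North
Final: (x=2, y=0), facing North

Answer: Final position: (x=2, y=0), facing North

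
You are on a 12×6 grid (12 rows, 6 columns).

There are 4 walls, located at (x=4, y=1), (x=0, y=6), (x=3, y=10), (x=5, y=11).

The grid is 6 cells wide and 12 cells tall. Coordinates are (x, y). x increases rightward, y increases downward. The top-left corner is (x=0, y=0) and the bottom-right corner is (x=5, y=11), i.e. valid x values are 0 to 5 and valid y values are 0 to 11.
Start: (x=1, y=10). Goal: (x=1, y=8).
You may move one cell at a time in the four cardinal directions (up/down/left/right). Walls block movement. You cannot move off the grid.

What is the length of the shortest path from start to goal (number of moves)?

Answer: Shortest path length: 2

Derivation:
BFS from (x=1, y=10) until reaching (x=1, y=8):
  Distance 0: (x=1, y=10)
  Distance 1: (x=1, y=9), (x=0, y=10), (x=2, y=10), (x=1, y=11)
  Distance 2: (x=1, y=8), (x=0, y=9), (x=2, y=9), (x=0, y=11), (x=2, y=11)  <- goal reached here
One shortest path (2 moves): (x=1, y=10) -> (x=1, y=9) -> (x=1, y=8)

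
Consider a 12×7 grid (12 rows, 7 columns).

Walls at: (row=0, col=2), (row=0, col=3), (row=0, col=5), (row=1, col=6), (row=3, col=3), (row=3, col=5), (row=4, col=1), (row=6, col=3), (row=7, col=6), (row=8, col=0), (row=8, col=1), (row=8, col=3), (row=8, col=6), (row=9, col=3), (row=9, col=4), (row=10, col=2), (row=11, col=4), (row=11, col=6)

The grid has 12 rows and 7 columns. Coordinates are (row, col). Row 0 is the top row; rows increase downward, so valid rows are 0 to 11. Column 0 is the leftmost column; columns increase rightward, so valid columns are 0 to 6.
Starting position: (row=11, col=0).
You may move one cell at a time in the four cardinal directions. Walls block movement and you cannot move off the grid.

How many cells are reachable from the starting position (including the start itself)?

BFS flood-fill from (row=11, col=0):
  Distance 0: (row=11, col=0)
  Distance 1: (row=10, col=0), (row=11, col=1)
  Distance 2: (row=9, col=0), (row=10, col=1), (row=11, col=2)
  Distance 3: (row=9, col=1), (row=11, col=3)
  Distance 4: (row=9, col=2), (row=10, col=3)
  Distance 5: (row=8, col=2), (row=10, col=4)
  Distance 6: (row=7, col=2), (row=10, col=5)
  Distance 7: (row=6, col=2), (row=7, col=1), (row=7, col=3), (row=9, col=5), (row=10, col=6), (row=11, col=5)
  Distance 8: (row=5, col=2), (row=6, col=1), (row=7, col=0), (row=7, col=4), (row=8, col=5), (row=9, col=6)
  Distance 9: (row=4, col=2), (row=5, col=1), (row=5, col=3), (row=6, col=0), (row=6, col=4), (row=7, col=5), (row=8, col=4)
  Distance 10: (row=3, col=2), (row=4, col=3), (row=5, col=0), (row=5, col=4), (row=6, col=5)
  Distance 11: (row=2, col=2), (row=3, col=1), (row=4, col=0), (row=4, col=4), (row=5, col=5), (row=6, col=6)
  Distance 12: (row=1, col=2), (row=2, col=1), (row=2, col=3), (row=3, col=0), (row=3, col=4), (row=4, col=5), (row=5, col=6)
  Distance 13: (row=1, col=1), (row=1, col=3), (row=2, col=0), (row=2, col=4), (row=4, col=6)
  Distance 14: (row=0, col=1), (row=1, col=0), (row=1, col=4), (row=2, col=5), (row=3, col=6)
  Distance 15: (row=0, col=0), (row=0, col=4), (row=1, col=5), (row=2, col=6)
Total reachable: 65 (grid has 66 open cells total)

Answer: Reachable cells: 65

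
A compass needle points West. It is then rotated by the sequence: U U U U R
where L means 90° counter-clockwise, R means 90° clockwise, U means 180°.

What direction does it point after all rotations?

Answer: Final heading: North

Derivation:
Start: West
  U (U-turn (180°)) -> East
  U (U-turn (180°)) -> West
  U (U-turn (180°)) -> East
  U (U-turn (180°)) -> West
  R (right (90° clockwise)) -> North
Final: North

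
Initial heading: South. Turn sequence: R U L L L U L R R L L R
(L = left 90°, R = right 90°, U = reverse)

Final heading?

Answer: Final heading: North

Derivation:
Start: South
  R (right (90° clockwise)) -> West
  U (U-turn (180°)) -> East
  L (left (90° counter-clockwise)) -> North
  L (left (90° counter-clockwise)) -> West
  L (left (90° counter-clockwise)) -> South
  U (U-turn (180°)) -> North
  L (left (90° counter-clockwise)) -> West
  R (right (90° clockwise)) -> North
  R (right (90° clockwise)) -> East
  L (left (90° counter-clockwise)) -> North
  L (left (90° counter-clockwise)) -> West
  R (right (90° clockwise)) -> North
Final: North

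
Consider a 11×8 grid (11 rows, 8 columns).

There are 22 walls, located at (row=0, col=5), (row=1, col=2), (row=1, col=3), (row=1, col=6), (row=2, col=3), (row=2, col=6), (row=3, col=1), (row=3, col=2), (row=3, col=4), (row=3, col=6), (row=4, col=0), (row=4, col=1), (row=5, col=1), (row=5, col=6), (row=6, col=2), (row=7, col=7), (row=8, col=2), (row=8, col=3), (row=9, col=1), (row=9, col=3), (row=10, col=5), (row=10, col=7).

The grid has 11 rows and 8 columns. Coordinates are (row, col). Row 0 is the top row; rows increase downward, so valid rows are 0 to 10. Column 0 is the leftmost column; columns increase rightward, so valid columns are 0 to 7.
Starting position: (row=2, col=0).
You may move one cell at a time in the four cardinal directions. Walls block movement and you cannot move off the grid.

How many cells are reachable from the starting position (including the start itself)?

Answer: Reachable cells: 66

Derivation:
BFS flood-fill from (row=2, col=0):
  Distance 0: (row=2, col=0)
  Distance 1: (row=1, col=0), (row=2, col=1), (row=3, col=0)
  Distance 2: (row=0, col=0), (row=1, col=1), (row=2, col=2)
  Distance 3: (row=0, col=1)
  Distance 4: (row=0, col=2)
  Distance 5: (row=0, col=3)
  Distance 6: (row=0, col=4)
  Distance 7: (row=1, col=4)
  Distance 8: (row=1, col=5), (row=2, col=4)
  Distance 9: (row=2, col=5)
  Distance 10: (row=3, col=5)
  Distance 11: (row=4, col=5)
  Distance 12: (row=4, col=4), (row=4, col=6), (row=5, col=5)
  Distance 13: (row=4, col=3), (row=4, col=7), (row=5, col=4), (row=6, col=5)
  Distance 14: (row=3, col=3), (row=3, col=7), (row=4, col=2), (row=5, col=3), (row=5, col=7), (row=6, col=4), (row=6, col=6), (row=7, col=5)
  Distance 15: (row=2, col=7), (row=5, col=2), (row=6, col=3), (row=6, col=7), (row=7, col=4), (row=7, col=6), (row=8, col=5)
  Distance 16: (row=1, col=7), (row=7, col=3), (row=8, col=4), (row=8, col=6), (row=9, col=5)
  Distance 17: (row=0, col=7), (row=7, col=2), (row=8, col=7), (row=9, col=4), (row=9, col=6)
  Distance 18: (row=0, col=6), (row=7, col=1), (row=9, col=7), (row=10, col=4), (row=10, col=6)
  Distance 19: (row=6, col=1), (row=7, col=0), (row=8, col=1), (row=10, col=3)
  Distance 20: (row=6, col=0), (row=8, col=0), (row=10, col=2)
  Distance 21: (row=5, col=0), (row=9, col=0), (row=9, col=2), (row=10, col=1)
  Distance 22: (row=10, col=0)
Total reachable: 66 (grid has 66 open cells total)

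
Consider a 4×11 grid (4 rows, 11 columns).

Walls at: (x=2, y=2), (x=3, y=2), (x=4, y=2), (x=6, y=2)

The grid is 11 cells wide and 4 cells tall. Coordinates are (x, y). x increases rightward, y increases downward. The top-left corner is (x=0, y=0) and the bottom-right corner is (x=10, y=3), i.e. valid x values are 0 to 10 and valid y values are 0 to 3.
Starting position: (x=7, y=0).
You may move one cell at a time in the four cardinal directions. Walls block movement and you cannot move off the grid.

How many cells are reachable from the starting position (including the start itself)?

Answer: Reachable cells: 40

Derivation:
BFS flood-fill from (x=7, y=0):
  Distance 0: (x=7, y=0)
  Distance 1: (x=6, y=0), (x=8, y=0), (x=7, y=1)
  Distance 2: (x=5, y=0), (x=9, y=0), (x=6, y=1), (x=8, y=1), (x=7, y=2)
  Distance 3: (x=4, y=0), (x=10, y=0), (x=5, y=1), (x=9, y=1), (x=8, y=2), (x=7, y=3)
  Distance 4: (x=3, y=0), (x=4, y=1), (x=10, y=1), (x=5, y=2), (x=9, y=2), (x=6, y=3), (x=8, y=3)
  Distance 5: (x=2, y=0), (x=3, y=1), (x=10, y=2), (x=5, y=3), (x=9, y=3)
  Distance 6: (x=1, y=0), (x=2, y=1), (x=4, y=3), (x=10, y=3)
  Distance 7: (x=0, y=0), (x=1, y=1), (x=3, y=3)
  Distance 8: (x=0, y=1), (x=1, y=2), (x=2, y=3)
  Distance 9: (x=0, y=2), (x=1, y=3)
  Distance 10: (x=0, y=3)
Total reachable: 40 (grid has 40 open cells total)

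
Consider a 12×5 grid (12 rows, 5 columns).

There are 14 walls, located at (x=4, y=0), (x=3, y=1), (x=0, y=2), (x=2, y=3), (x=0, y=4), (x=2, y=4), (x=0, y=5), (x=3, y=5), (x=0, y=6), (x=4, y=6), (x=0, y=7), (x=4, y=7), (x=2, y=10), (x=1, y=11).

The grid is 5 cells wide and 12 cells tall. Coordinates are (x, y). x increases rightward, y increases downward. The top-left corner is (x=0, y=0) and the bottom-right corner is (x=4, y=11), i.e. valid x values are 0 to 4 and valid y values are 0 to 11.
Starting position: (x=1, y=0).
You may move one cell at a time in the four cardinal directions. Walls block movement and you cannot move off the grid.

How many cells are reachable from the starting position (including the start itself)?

BFS flood-fill from (x=1, y=0):
  Distance 0: (x=1, y=0)
  Distance 1: (x=0, y=0), (x=2, y=0), (x=1, y=1)
  Distance 2: (x=3, y=0), (x=0, y=1), (x=2, y=1), (x=1, y=2)
  Distance 3: (x=2, y=2), (x=1, y=3)
  Distance 4: (x=3, y=2), (x=0, y=3), (x=1, y=4)
  Distance 5: (x=4, y=2), (x=3, y=3), (x=1, y=5)
  Distance 6: (x=4, y=1), (x=4, y=3), (x=3, y=4), (x=2, y=5), (x=1, y=6)
  Distance 7: (x=4, y=4), (x=2, y=6), (x=1, y=7)
  Distance 8: (x=4, y=5), (x=3, y=6), (x=2, y=7), (x=1, y=8)
  Distance 9: (x=3, y=7), (x=0, y=8), (x=2, y=8), (x=1, y=9)
  Distance 10: (x=3, y=8), (x=0, y=9), (x=2, y=9), (x=1, y=10)
  Distance 11: (x=4, y=8), (x=3, y=9), (x=0, y=10)
  Distance 12: (x=4, y=9), (x=3, y=10), (x=0, y=11)
  Distance 13: (x=4, y=10), (x=3, y=11)
  Distance 14: (x=2, y=11), (x=4, y=11)
Total reachable: 46 (grid has 46 open cells total)

Answer: Reachable cells: 46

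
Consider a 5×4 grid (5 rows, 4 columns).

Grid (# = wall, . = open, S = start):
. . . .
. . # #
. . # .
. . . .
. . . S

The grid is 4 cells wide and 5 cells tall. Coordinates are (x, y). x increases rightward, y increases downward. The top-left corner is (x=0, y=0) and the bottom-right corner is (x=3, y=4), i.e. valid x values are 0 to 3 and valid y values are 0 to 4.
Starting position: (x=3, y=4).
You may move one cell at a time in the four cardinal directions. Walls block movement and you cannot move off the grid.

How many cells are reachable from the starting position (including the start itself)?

Answer: Reachable cells: 17

Derivation:
BFS flood-fill from (x=3, y=4):
  Distance 0: (x=3, y=4)
  Distance 1: (x=3, y=3), (x=2, y=4)
  Distance 2: (x=3, y=2), (x=2, y=3), (x=1, y=4)
  Distance 3: (x=1, y=3), (x=0, y=4)
  Distance 4: (x=1, y=2), (x=0, y=3)
  Distance 5: (x=1, y=1), (x=0, y=2)
  Distance 6: (x=1, y=0), (x=0, y=1)
  Distance 7: (x=0, y=0), (x=2, y=0)
  Distance 8: (x=3, y=0)
Total reachable: 17 (grid has 17 open cells total)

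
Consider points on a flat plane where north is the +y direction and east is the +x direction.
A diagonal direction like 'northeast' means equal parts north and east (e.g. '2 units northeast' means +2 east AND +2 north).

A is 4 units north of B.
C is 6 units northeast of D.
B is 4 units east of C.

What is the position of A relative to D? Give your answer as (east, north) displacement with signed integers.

Place D at the origin (east=0, north=0).
  C is 6 units northeast of D: delta (east=+6, north=+6); C at (east=6, north=6).
  B is 4 units east of C: delta (east=+4, north=+0); B at (east=10, north=6).
  A is 4 units north of B: delta (east=+0, north=+4); A at (east=10, north=10).
Therefore A relative to D: (east=10, north=10).

Answer: A is at (east=10, north=10) relative to D.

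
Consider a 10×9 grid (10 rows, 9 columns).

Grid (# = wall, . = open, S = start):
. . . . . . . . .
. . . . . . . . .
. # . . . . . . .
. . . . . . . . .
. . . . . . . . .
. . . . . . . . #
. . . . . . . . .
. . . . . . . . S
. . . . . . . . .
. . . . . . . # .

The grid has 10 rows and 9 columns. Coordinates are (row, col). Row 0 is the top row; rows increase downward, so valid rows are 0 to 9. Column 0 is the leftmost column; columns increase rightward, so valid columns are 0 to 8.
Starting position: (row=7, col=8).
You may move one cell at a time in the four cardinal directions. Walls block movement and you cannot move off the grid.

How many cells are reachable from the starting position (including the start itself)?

Answer: Reachable cells: 87

Derivation:
BFS flood-fill from (row=7, col=8):
  Distance 0: (row=7, col=8)
  Distance 1: (row=6, col=8), (row=7, col=7), (row=8, col=8)
  Distance 2: (row=6, col=7), (row=7, col=6), (row=8, col=7), (row=9, col=8)
  Distance 3: (row=5, col=7), (row=6, col=6), (row=7, col=5), (row=8, col=6)
  Distance 4: (row=4, col=7), (row=5, col=6), (row=6, col=5), (row=7, col=4), (row=8, col=5), (row=9, col=6)
  Distance 5: (row=3, col=7), (row=4, col=6), (row=4, col=8), (row=5, col=5), (row=6, col=4), (row=7, col=3), (row=8, col=4), (row=9, col=5)
  Distance 6: (row=2, col=7), (row=3, col=6), (row=3, col=8), (row=4, col=5), (row=5, col=4), (row=6, col=3), (row=7, col=2), (row=8, col=3), (row=9, col=4)
  Distance 7: (row=1, col=7), (row=2, col=6), (row=2, col=8), (row=3, col=5), (row=4, col=4), (row=5, col=3), (row=6, col=2), (row=7, col=1), (row=8, col=2), (row=9, col=3)
  Distance 8: (row=0, col=7), (row=1, col=6), (row=1, col=8), (row=2, col=5), (row=3, col=4), (row=4, col=3), (row=5, col=2), (row=6, col=1), (row=7, col=0), (row=8, col=1), (row=9, col=2)
  Distance 9: (row=0, col=6), (row=0, col=8), (row=1, col=5), (row=2, col=4), (row=3, col=3), (row=4, col=2), (row=5, col=1), (row=6, col=0), (row=8, col=0), (row=9, col=1)
  Distance 10: (row=0, col=5), (row=1, col=4), (row=2, col=3), (row=3, col=2), (row=4, col=1), (row=5, col=0), (row=9, col=0)
  Distance 11: (row=0, col=4), (row=1, col=3), (row=2, col=2), (row=3, col=1), (row=4, col=0)
  Distance 12: (row=0, col=3), (row=1, col=2), (row=3, col=0)
  Distance 13: (row=0, col=2), (row=1, col=1), (row=2, col=0)
  Distance 14: (row=0, col=1), (row=1, col=0)
  Distance 15: (row=0, col=0)
Total reachable: 87 (grid has 87 open cells total)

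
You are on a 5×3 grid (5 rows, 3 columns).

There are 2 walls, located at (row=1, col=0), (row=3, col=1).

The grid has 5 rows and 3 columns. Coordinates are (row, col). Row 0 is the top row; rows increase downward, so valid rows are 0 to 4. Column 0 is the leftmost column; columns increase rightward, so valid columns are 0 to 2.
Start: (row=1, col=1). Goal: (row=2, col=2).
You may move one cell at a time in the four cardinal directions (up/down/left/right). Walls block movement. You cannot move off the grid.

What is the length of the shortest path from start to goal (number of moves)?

Answer: Shortest path length: 2

Derivation:
BFS from (row=1, col=1) until reaching (row=2, col=2):
  Distance 0: (row=1, col=1)
  Distance 1: (row=0, col=1), (row=1, col=2), (row=2, col=1)
  Distance 2: (row=0, col=0), (row=0, col=2), (row=2, col=0), (row=2, col=2)  <- goal reached here
One shortest path (2 moves): (row=1, col=1) -> (row=1, col=2) -> (row=2, col=2)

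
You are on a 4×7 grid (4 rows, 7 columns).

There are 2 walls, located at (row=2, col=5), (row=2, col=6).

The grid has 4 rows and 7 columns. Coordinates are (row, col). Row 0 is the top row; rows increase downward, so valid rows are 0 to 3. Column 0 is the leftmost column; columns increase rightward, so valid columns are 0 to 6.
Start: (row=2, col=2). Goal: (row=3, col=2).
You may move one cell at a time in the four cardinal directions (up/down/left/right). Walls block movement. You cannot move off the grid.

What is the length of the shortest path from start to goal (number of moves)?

BFS from (row=2, col=2) until reaching (row=3, col=2):
  Distance 0: (row=2, col=2)
  Distance 1: (row=1, col=2), (row=2, col=1), (row=2, col=3), (row=3, col=2)  <- goal reached here
One shortest path (1 moves): (row=2, col=2) -> (row=3, col=2)

Answer: Shortest path length: 1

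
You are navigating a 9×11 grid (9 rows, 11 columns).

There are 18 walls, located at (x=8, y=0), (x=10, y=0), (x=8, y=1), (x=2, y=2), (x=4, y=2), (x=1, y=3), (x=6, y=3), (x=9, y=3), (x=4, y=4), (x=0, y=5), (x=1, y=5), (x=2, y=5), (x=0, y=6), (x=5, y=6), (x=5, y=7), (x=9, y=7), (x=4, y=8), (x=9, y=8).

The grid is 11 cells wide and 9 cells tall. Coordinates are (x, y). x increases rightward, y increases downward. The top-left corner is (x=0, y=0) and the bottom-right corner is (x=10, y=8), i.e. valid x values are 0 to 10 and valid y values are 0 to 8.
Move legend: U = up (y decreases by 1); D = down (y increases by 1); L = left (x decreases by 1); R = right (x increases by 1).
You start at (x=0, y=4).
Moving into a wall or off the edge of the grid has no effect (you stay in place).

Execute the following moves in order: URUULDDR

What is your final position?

Answer: Final position: (x=0, y=3)

Derivation:
Start: (x=0, y=4)
  U (up): (x=0, y=4) -> (x=0, y=3)
  R (right): blocked, stay at (x=0, y=3)
  U (up): (x=0, y=3) -> (x=0, y=2)
  U (up): (x=0, y=2) -> (x=0, y=1)
  L (left): blocked, stay at (x=0, y=1)
  D (down): (x=0, y=1) -> (x=0, y=2)
  D (down): (x=0, y=2) -> (x=0, y=3)
  R (right): blocked, stay at (x=0, y=3)
Final: (x=0, y=3)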